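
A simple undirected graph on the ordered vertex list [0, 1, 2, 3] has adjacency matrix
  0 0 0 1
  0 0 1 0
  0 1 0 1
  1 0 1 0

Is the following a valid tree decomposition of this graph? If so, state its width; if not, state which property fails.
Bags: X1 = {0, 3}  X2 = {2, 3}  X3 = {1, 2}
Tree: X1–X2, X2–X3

Checking the three conditions: (i) the bags cover all of {0, 1, 2, 3}; (ii) for each edge, some bag contains both endpoints; (iii) the bags containing any fixed vertex form a subtree. All hold, so the decomposition is valid with width 2 − 1 = 1.

Yes; width 1.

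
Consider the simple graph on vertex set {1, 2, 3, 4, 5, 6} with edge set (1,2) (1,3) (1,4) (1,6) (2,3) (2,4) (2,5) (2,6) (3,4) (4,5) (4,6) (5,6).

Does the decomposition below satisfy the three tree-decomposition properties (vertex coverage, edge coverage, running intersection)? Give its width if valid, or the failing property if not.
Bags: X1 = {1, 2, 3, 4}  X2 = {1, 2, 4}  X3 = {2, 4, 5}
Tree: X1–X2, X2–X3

No — vertex 6 appears in no bag.

A tree decomposition must satisfy three properties: every vertex lies in some bag; for every edge, both endpoints lie together in some bag; and for every vertex, the bags containing it form a connected subtree. Here vertex 6 appears in no bag, so the decomposition is invalid.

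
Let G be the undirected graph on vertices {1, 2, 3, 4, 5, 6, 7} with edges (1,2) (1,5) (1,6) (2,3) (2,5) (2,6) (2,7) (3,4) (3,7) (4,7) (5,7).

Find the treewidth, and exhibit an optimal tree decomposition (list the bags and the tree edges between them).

Treewidth 2.
One such decomposition:
Bags: B1 = {2, 3, 7}  B2 = {2, 5, 7}  B3 = {1, 2, 5}  B4 = {1, 2, 6}  B5 = {3, 4, 7}
Tree: B1–B2, B2–B3, B3–B4, B1–B5

The largest bag has 3 vertices, giving width 2; this decomposition certifies tw(G) ≤ 2. Conversely, {1, 2, 5} is a clique of size 3, and the vertices of any clique must share a bag in every tree decomposition; so some bag has ≥ 3 vertices and tw(G) ≥ 2. Therefore the treewidth is 2.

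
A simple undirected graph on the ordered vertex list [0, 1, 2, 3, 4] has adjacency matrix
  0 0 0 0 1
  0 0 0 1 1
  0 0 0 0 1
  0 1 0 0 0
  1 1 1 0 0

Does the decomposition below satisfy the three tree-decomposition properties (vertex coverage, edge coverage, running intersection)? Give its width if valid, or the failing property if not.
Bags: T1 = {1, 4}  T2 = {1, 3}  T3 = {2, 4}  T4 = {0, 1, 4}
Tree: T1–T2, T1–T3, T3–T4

A tree decomposition must satisfy three properties: every vertex lies in some bag; for every edge, both endpoints lie together in some bag; and for every vertex, the bags containing it form a connected subtree. Here bags containing vertex 1 are not connected in the tree, so the decomposition is invalid.

No — bags containing vertex 1 are not connected in the tree.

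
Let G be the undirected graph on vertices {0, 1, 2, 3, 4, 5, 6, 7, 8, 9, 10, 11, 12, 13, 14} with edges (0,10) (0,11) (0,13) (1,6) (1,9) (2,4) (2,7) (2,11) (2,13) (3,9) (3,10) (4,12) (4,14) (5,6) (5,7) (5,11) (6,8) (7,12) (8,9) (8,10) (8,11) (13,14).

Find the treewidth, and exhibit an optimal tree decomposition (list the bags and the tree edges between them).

Treewidth 3.
One optimal decomposition is:
Bags: B1 = {4, 12, 13, 14}  B2 = {2, 4, 12, 13}  B3 = {2, 7, 12, 13}  B4 = {0, 2, 7, 13}  B5 = {0, 2, 7, 11}  B6 = {0, 5, 7, 11}  B7 = {0, 5, 10, 11}  B8 = {5, 8, 10, 11}  B9 = {5, 6, 8, 10}  B10 = {3, 6, 8, 10}  B11 = {3, 6, 8, 9}  B12 = {1, 3, 6, 9}
Tree: B1–B2, B2–B3, B3–B4, B4–B5, B5–B6, B6–B7, B7–B8, B8–B9, B9–B10, B10–B11, B11–B12

Every bag has size at most 4, so the width is 4 − 1 = 3 and tw(G) ≤ 3. For the lower bound: the 4 vertex sets {4,12,14}, {13}, {2}, {0,5,7,11} are disjoint, each induces a connected subgraph, and every pair is joined by at least one edge of G. Contracting each set to a single vertex therefore yields K_{4} as a minor, and since treewidth is minor-monotone, tw(G) ≥ tw(K_{4}) = 3. The upper and lower bounds meet at 3, so that is the treewidth.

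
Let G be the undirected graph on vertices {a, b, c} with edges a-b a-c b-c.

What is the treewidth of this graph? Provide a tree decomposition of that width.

With just one bag of size 3, the width is 3 − 1 = 2, so tw(G) ≤ 2. For the lower bound, the 3 vertices {a, b, c} are pairwise adjacent, and any tree decomposition puts a clique entirely inside one bag — forcing width ≥ 2. Hence tw(G) = 2 exactly.

Treewidth 2.
One optimal decomposition is:
Bags: B1 = {a, b, c}
Tree: (single bag)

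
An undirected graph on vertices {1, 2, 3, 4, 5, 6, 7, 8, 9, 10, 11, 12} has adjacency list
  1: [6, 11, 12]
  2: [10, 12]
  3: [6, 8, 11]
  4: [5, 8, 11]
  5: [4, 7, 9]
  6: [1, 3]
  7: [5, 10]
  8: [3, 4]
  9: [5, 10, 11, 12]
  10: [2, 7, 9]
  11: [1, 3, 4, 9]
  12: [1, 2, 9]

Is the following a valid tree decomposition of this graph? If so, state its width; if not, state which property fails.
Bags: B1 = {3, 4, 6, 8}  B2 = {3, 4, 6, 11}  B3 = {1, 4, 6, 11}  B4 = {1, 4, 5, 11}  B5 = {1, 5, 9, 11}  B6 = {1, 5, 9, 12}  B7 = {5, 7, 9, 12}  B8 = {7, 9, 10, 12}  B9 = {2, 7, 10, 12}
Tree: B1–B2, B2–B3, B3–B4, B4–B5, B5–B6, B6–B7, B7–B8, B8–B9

Yes; width 3.

Checking the three conditions: (i) the bags cover all of {1, 2, 3, 4, 5, 6, 7, 8, 9, 10, 11, 12}; (ii) for each edge, some bag contains both endpoints; (iii) the bags containing any fixed vertex form a subtree. All hold, so the decomposition is valid with width 4 − 1 = 3.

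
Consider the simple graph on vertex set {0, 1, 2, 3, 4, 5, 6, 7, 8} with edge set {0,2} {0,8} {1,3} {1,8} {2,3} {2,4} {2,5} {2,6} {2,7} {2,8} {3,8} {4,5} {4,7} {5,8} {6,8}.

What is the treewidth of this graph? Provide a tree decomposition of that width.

Every bag has size at most 3, so the width is 3 − 1 = 2 and tw(G) ≤ 2. Conversely, {1, 3, 8} is a clique of size 3, and the vertices of any clique must share a bag in every tree decomposition; so some bag has ≥ 3 vertices and tw(G) ≥ 2. Hence tw(G) = 2 exactly.

Treewidth 2.
Bags: B1 = {2, 3, 8}  B2 = {2, 5, 8}  B3 = {1, 3, 8}  B4 = {2, 4, 5}  B5 = {2, 4, 7}  B6 = {0, 2, 8}  B7 = {2, 6, 8}
Tree: B1–B2, B1–B3, B2–B4, B4–B5, B2–B6, B6–B7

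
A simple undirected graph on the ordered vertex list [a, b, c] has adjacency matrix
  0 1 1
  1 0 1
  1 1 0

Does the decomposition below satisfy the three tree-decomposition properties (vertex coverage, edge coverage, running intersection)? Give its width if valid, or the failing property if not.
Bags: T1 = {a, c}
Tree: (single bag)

No — vertex b appears in no bag.

A tree decomposition must satisfy three properties: every vertex lies in some bag; for every edge, both endpoints lie together in some bag; and for every vertex, the bags containing it form a connected subtree. Here vertex b appears in no bag, so the decomposition is invalid.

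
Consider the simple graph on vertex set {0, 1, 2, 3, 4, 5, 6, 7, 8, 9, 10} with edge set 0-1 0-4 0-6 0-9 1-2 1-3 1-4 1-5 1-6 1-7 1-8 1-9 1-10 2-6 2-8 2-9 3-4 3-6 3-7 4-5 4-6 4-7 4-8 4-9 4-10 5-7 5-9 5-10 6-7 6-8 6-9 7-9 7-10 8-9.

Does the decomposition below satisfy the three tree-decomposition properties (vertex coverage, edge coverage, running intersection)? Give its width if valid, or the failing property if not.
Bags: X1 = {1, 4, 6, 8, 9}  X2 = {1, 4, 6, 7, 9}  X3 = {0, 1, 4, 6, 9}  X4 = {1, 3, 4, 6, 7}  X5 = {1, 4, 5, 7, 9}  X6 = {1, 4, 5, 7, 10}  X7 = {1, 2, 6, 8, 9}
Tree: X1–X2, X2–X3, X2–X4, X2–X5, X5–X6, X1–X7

Yes; width 4.

Vertex coverage: the bags together contain {0, 1, 2, 3, 4, 5, 6, 7, 8, 9, 10}, the full vertex set. Edge coverage: each edge of G has both endpoints in at least one bag. Running intersection: for every vertex, the bags containing it form a connected subtree. All three properties hold, so this is a valid tree decomposition of width max|bag| − 1 = 4, and hence tw(G) ≤ 4.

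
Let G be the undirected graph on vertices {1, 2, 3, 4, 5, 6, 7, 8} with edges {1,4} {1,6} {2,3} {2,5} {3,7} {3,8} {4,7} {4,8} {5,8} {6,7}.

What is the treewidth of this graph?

A width-2 tree decomposition is:
Bags: B1 = {2, 3, 5}  B2 = {3, 5, 8}  B3 = {3, 7, 8}  B4 = {4, 7, 8}  B5 = {4, 6, 7}  B6 = {1, 4, 6}
Tree: B1–B2, B2–B3, B3–B4, B4–B5, B5–B6
Every bag has size at most 3, so the width is 3 − 1 = 2 and tw(G) ≤ 2. The edges 2–5–8–3–2 form a cycle, so G is not a tree and its treewidth is at least 2. Therefore the treewidth is 2.

2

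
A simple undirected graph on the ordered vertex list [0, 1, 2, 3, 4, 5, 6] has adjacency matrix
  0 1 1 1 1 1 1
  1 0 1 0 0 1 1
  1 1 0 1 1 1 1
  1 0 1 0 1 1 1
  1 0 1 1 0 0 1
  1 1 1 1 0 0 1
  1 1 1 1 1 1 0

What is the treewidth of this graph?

A width-4 tree decomposition is:
Bags: B1 = {0, 1, 2, 5, 6}  B2 = {0, 2, 3, 5, 6}  B3 = {0, 2, 3, 4, 6}
Tree: B1–B2, B2–B3
Each bag holds 5 vertices, so the decomposition has width 4, which upper-bounds the treewidth. Conversely, {0, 1, 2, 5, 6} is a clique of size 5, and the vertices of any clique must share a bag in every tree decomposition; so some bag has ≥ 5 vertices and tw(G) ≥ 4. Hence tw(G) = 4 exactly.

4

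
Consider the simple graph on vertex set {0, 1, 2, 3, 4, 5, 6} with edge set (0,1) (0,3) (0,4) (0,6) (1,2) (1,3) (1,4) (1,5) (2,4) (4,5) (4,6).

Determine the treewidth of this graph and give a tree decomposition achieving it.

Treewidth 2.
One such decomposition:
Bags: B1 = {0, 1, 4}  B2 = {1, 2, 4}  B3 = {0, 4, 6}  B4 = {0, 1, 3}  B5 = {1, 4, 5}
Tree: B1–B2, B1–B3, B1–B4, B2–B5

Every bag has size at most 3, so the width is 3 − 1 = 2 and tw(G) ≤ 2. For the lower bound, the 3 vertices {0, 1, 3} are pairwise adjacent, and any tree decomposition puts a clique entirely inside one bag — forcing width ≥ 2. Combining the bounds, tw(G) = 2.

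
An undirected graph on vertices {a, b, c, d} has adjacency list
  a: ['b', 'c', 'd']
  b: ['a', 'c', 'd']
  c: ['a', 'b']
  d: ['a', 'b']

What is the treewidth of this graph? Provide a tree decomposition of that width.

The largest bag has 3 vertices, giving width 2; this decomposition certifies tw(G) ≤ 2. On the other hand G contains the 3-clique {a, b, d}. A clique must lie in a single bag of any decomposition, so no decomposition can have width below 2. Hence tw(G) = 2 exactly.

Treewidth 2.
Bags: B1 = {a, b, d}  B2 = {a, b, c}
Tree: B1–B2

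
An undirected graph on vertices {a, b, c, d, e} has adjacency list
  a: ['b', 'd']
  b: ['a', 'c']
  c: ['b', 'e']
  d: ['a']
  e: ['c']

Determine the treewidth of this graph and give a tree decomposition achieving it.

Treewidth 1.
One such decomposition:
Bags: B1 = {b, c}  B2 = {a, b}  B3 = {c, e}  B4 = {a, d}
Tree: B1–B2, B1–B3, B2–B4

Every bag has size at most 2, so the width is 2 − 1 = 1 and tw(G) ≤ 1. G has an edge, so its treewidth is at least 1. The upper and lower bounds meet at 1, so that is the treewidth.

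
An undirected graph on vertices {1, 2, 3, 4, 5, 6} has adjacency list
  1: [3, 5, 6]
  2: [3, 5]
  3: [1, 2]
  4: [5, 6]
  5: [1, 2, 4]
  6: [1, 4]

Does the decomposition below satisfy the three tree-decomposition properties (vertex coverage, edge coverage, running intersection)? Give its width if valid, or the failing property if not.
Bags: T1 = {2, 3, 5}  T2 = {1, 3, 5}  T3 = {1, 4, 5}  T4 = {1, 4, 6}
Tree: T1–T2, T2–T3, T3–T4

Yes; width 2.

Vertex coverage: the bags together contain {1, 2, 3, 4, 5, 6}, the full vertex set. Edge coverage: each edge of G has both endpoints in at least one bag. Running intersection: for every vertex, the bags containing it form a connected subtree. All three properties hold, so this is a valid tree decomposition of width max|bag| − 1 = 2, and hence tw(G) ≤ 2.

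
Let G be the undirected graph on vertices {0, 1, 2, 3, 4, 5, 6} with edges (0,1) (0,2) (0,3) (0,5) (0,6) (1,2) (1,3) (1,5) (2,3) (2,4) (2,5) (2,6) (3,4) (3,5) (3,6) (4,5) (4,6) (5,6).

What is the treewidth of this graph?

4

A width-4 tree decomposition is:
Bags: B1 = {0, 2, 3, 5, 6}  B2 = {2, 3, 4, 5, 6}  B3 = {0, 1, 2, 3, 5}
Tree: B1–B2, B1–B3
Every bag has size at most 5, so the width is 5 − 1 = 4 and tw(G) ≤ 4. On the other hand G contains the 5-clique {0, 1, 2, 3, 5}. A clique must lie in a single bag of any decomposition, so no decomposition can have width below 4. The upper and lower bounds meet at 4, so that is the treewidth.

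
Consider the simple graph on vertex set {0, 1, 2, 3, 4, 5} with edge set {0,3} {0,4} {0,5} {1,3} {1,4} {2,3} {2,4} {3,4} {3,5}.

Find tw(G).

A width-2 tree decomposition is:
Bags: B1 = {2, 3, 4}  B2 = {0, 3, 4}  B3 = {1, 3, 4}  B4 = {0, 3, 5}
Tree: B1–B2, B1–B3, B2–B4
Every bag has size at most 3, so the width is 3 − 1 = 2 and tw(G) ≤ 2. Conversely, {0, 3, 4} is a clique of size 3, and the vertices of any clique must share a bag in every tree decomposition; so some bag has ≥ 3 vertices and tw(G) ≥ 2. The upper and lower bounds meet at 2, so that is the treewidth.

2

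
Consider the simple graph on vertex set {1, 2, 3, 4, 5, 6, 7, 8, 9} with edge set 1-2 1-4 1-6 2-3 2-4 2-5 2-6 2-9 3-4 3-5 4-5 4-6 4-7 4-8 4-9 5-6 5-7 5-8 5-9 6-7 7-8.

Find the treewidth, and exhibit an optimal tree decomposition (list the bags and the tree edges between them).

Treewidth 3.
One such decomposition:
Bags: B1 = {2, 3, 4, 5}  B2 = {2, 4, 5, 9}  B3 = {2, 4, 5, 6}  B4 = {4, 5, 6, 7}  B5 = {1, 2, 4, 6}  B6 = {4, 5, 7, 8}
Tree: B1–B2, B2–B3, B3–B4, B3–B5, B4–B6

Every bag has size at most 4, so the width is 4 − 1 = 3 and tw(G) ≤ 3. Conversely, {1, 2, 4, 6} is a clique of size 4, and the vertices of any clique must share a bag in every tree decomposition; so some bag has ≥ 4 vertices and tw(G) ≥ 3. Hence tw(G) = 3 exactly.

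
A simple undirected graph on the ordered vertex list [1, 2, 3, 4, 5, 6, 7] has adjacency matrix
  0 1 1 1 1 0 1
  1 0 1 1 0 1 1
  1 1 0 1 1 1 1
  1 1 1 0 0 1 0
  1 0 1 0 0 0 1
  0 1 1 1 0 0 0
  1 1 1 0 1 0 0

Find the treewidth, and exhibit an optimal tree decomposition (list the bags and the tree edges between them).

Each bag holds 4 vertices, so the decomposition has width 3, which upper-bounds the treewidth. Conversely, {1, 2, 3, 4} is a clique of size 4, and the vertices of any clique must share a bag in every tree decomposition; so some bag has ≥ 4 vertices and tw(G) ≥ 3. The upper and lower bounds meet at 3, so that is the treewidth.

Treewidth 3.
One optimal decomposition is:
Bags: B1 = {1, 3, 5, 7}  B2 = {1, 2, 3, 7}  B3 = {1, 2, 3, 4}  B4 = {2, 3, 4, 6}
Tree: B1–B2, B2–B3, B3–B4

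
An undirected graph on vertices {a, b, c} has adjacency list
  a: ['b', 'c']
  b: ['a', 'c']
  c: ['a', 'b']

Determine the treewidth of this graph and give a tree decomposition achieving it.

Treewidth 2.
Bags: B1 = {a, b, c}
Tree: (single bag)

A single bag containing all 3 vertices is trivially a valid decomposition of width 2. Conversely, {a, b, c} is a clique of size 3, and the vertices of any clique must share a bag in every tree decomposition; so some bag has ≥ 3 vertices and tw(G) ≥ 2. Combining the bounds, tw(G) = 2.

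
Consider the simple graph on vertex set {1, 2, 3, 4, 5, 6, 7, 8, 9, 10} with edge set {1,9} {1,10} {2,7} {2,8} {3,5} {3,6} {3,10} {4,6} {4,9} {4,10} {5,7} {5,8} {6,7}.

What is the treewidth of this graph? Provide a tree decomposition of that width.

Treewidth 2.
One such decomposition:
Bags: B1 = {2, 7, 8}  B2 = {5, 7, 8}  B3 = {5, 6, 7}  B4 = {3, 5, 6}  B5 = {3, 4, 6}  B6 = {3, 4, 10}  B7 = {4, 9, 10}  B8 = {1, 9, 10}
Tree: B1–B2, B2–B3, B3–B4, B4–B5, B5–B6, B6–B7, B7–B8

Each bag holds 3 vertices, so the decomposition has width 2, which upper-bounds the treewidth. For the lower bound, G contains the cycle 2–8–5–7–2, so G is not a forest; only forests have treewidth ≤ 1, hence tw(G) ≥ 2. Hence tw(G) = 2 exactly.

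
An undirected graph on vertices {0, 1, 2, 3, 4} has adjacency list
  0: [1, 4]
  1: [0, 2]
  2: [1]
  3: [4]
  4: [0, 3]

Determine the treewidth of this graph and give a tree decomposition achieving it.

Treewidth 1.
One such decomposition:
Bags: B1 = {3, 4}  B2 = {0, 4}  B3 = {0, 1}  B4 = {1, 2}
Tree: B1–B2, B2–B3, B3–B4

The largest bag has 2 vertices, giving width 1; this decomposition certifies tw(G) ≤ 1. Since G has at least one edge (e.g. 3–4), it is not an edgeless graph, so tw(G) ≥ 1. Therefore the treewidth is 1.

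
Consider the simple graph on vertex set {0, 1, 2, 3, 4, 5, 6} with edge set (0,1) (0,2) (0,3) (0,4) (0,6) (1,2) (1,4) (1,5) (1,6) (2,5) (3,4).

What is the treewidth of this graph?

A width-2 tree decomposition is:
Bags: B1 = {1, 2, 5}  B2 = {0, 1, 2}  B3 = {0, 1, 4}  B4 = {0, 3, 4}  B5 = {0, 1, 6}
Tree: B1–B2, B2–B3, B3–B4, B2–B5
Each bag holds 3 vertices, so the decomposition has width 2, which upper-bounds the treewidth. For the lower bound, the 3 vertices {0, 1, 2} are pairwise adjacent, and any tree decomposition puts a clique entirely inside one bag — forcing width ≥ 2. Therefore the treewidth is 2.

2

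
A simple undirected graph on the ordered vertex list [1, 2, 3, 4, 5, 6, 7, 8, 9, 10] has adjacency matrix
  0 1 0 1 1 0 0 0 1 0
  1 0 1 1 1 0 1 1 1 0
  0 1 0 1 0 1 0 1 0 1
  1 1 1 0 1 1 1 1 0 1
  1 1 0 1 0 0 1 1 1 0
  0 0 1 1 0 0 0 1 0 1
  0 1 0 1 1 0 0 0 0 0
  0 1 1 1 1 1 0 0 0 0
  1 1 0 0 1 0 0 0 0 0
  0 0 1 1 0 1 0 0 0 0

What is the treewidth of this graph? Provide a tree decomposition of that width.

Treewidth 3.
One such decomposition:
Bags: B1 = {2, 4, 5, 8}  B2 = {2, 3, 4, 8}  B3 = {1, 2, 4, 5}  B4 = {1, 2, 5, 9}  B5 = {2, 4, 5, 7}  B6 = {3, 4, 6, 8}  B7 = {3, 4, 6, 10}
Tree: B1–B2, B1–B3, B3–B4, B3–B5, B2–B6, B6–B7

Each bag holds 4 vertices, so the decomposition has width 3, which upper-bounds the treewidth. On the other hand G contains the 4-clique {1, 2, 5, 9}. A clique must lie in a single bag of any decomposition, so no decomposition can have width below 3. Hence tw(G) = 3 exactly.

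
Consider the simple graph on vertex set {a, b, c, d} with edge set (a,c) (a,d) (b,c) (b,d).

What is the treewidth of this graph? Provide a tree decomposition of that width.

Treewidth 2.
One optimal decomposition is:
Bags: B1 = {a, c, d}  B2 = {b, c, d}
Tree: B1–B2

Each bag holds 3 vertices, so the decomposition has width 2, which upper-bounds the treewidth. Since c–a–d–b–c is a cycle in G, G is not acyclic. Forests are exactly the graphs of treewidth ≤ 1, so tw(G) ≥ 2. Hence tw(G) = 2 exactly.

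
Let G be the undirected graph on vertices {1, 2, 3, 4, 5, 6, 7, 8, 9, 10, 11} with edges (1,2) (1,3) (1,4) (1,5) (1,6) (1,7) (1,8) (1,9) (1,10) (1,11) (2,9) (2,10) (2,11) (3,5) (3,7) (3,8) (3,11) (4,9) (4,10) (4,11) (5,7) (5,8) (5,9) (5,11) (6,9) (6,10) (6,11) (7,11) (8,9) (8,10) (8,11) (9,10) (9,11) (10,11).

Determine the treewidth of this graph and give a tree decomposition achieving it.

Each bag holds 5 vertices, so the decomposition has width 4, which upper-bounds the treewidth. For the lower bound, the 5 vertices {1, 8, 9, 10, 11} are pairwise adjacent, and any tree decomposition puts a clique entirely inside one bag — forcing width ≥ 4. Hence tw(G) = 4 exactly.

Treewidth 4.
One such decomposition:
Bags: B1 = {1, 2, 9, 10, 11}  B2 = {1, 8, 9, 10, 11}  B3 = {1, 6, 9, 10, 11}  B4 = {1, 5, 8, 9, 11}  B5 = {1, 4, 9, 10, 11}  B6 = {1, 3, 5, 8, 11}  B7 = {1, 3, 5, 7, 11}
Tree: B1–B2, B1–B3, B2–B4, B1–B5, B4–B6, B6–B7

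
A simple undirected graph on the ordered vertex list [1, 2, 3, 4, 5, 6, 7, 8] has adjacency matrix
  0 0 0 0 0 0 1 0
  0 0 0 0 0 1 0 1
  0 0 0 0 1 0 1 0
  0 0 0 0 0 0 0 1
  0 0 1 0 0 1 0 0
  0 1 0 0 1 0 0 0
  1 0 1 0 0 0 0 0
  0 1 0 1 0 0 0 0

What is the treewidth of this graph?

A width-1 tree decomposition is:
Bags: B1 = {4, 8}  B2 = {2, 8}  B3 = {2, 6}  B4 = {5, 6}  B5 = {3, 5}  B6 = {3, 7}  B7 = {1, 7}
Tree: B1–B2, B2–B3, B3–B4, B4–B5, B5–B6, B6–B7
Each bag holds 2 vertices, so the decomposition has width 1, which upper-bounds the treewidth. Since G has at least one edge (e.g. 4–8), it is not an edgeless graph, so tw(G) ≥ 1. The upper and lower bounds meet at 1, so that is the treewidth.

1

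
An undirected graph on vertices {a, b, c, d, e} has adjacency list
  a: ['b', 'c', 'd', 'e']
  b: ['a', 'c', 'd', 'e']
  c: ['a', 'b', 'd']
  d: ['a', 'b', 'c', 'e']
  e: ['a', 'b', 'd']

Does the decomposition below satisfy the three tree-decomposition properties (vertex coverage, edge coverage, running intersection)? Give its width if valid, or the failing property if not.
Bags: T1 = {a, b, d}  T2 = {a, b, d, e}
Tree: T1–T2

A tree decomposition must satisfy three properties: every vertex lies in some bag; for every edge, both endpoints lie together in some bag; and for every vertex, the bags containing it form a connected subtree. Here vertex c appears in no bag, so the decomposition is invalid.

No — vertex c appears in no bag.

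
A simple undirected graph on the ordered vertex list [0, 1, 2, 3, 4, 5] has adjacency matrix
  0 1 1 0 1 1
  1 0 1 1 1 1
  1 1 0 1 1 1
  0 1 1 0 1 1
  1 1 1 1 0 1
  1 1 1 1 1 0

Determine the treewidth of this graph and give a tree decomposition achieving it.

Every bag has size at most 5, so the width is 5 − 1 = 4 and tw(G) ≤ 4. Conversely, {0, 1, 2, 4, 5} is a clique of size 5, and the vertices of any clique must share a bag in every tree decomposition; so some bag has ≥ 5 vertices and tw(G) ≥ 4. Combining the bounds, tw(G) = 4.

Treewidth 4.
Bags: B1 = {0, 1, 2, 4, 5}  B2 = {1, 2, 3, 4, 5}
Tree: B1–B2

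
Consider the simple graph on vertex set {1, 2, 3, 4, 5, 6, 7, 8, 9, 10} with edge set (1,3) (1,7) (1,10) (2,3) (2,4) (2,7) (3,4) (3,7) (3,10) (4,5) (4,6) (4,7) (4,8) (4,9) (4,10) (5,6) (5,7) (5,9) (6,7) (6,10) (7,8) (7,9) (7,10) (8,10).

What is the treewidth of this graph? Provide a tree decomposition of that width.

Treewidth 3.
One optimal decomposition is:
Bags: B1 = {4, 6, 7, 10}  B2 = {3, 4, 7, 10}  B3 = {1, 3, 7, 10}  B4 = {4, 7, 8, 10}  B5 = {4, 5, 6, 7}  B6 = {2, 3, 4, 7}  B7 = {4, 5, 7, 9}
Tree: B1–B2, B2–B3, B2–B4, B1–B5, B2–B6, B5–B7

The largest bag has 4 vertices, giving width 3; this decomposition certifies tw(G) ≤ 3. On the other hand G contains the 4-clique {1, 3, 7, 10}. A clique must lie in a single bag of any decomposition, so no decomposition can have width below 3. Combining the bounds, tw(G) = 3.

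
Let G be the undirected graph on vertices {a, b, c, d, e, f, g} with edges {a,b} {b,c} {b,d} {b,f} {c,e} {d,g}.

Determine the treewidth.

1

A width-1 tree decomposition is:
Bags: B1 = {b, d}  B2 = {b, f}  B3 = {b, c}  B4 = {a, b}  B5 = {d, g}  B6 = {c, e}
Tree: B1–B2, B1–B3, B2–B4, B1–B5, B3–B6
Every bag has size at most 2, so the width is 2 − 1 = 1 and tw(G) ≤ 1. Any graph with an edge has treewidth ≥ 1, and G has the edge b–d. Combining the bounds, tw(G) = 1.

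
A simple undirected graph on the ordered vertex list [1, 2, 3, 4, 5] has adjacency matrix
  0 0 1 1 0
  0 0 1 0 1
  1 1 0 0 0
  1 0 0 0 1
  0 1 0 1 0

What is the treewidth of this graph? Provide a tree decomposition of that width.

Every bag has size at most 3, so the width is 3 − 1 = 2 and tw(G) ≤ 2. For the lower bound, G contains the cycle 1–4–5–2–3–1, so G is not a forest; only forests have treewidth ≤ 1, hence tw(G) ≥ 2. Hence tw(G) = 2 exactly.

Treewidth 2.
Bags: B1 = {1, 4, 5}  B2 = {1, 2, 5}  B3 = {1, 2, 3}
Tree: B1–B2, B2–B3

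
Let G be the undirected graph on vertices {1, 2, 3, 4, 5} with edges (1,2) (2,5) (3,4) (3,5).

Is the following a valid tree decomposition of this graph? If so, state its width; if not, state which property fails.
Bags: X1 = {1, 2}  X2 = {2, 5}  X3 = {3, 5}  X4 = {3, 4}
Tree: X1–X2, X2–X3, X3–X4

Every vertex of G appears in some bag (union = {1, 2, 3, 4, 5}); every edge is covered by a bag; and for each vertex v the set of bags containing v is connected in the bag tree. The decomposition is therefore valid. The largest bag has 2 vertices, so the width is 1.

Yes; width 1.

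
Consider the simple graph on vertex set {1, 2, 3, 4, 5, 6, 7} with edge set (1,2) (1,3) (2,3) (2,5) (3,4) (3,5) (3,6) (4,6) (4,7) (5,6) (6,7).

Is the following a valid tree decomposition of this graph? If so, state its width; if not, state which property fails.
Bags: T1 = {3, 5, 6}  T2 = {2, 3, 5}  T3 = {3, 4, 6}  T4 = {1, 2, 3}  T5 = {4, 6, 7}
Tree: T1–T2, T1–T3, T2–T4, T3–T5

Yes; width 2.

Checking the three conditions: (i) the bags cover all of {1, 2, 3, 4, 5, 6, 7}; (ii) for each edge, some bag contains both endpoints; (iii) the bags containing any fixed vertex form a subtree. All hold, so the decomposition is valid with width 3 − 1 = 2.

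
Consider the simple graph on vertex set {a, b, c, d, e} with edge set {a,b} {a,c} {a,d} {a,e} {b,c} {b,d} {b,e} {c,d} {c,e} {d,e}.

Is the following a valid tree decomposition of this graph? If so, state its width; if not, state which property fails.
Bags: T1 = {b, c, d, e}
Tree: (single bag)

A tree decomposition must satisfy three properties: every vertex lies in some bag; for every edge, both endpoints lie together in some bag; and for every vertex, the bags containing it form a connected subtree. Here vertex a appears in no bag, so the decomposition is invalid.

No — vertex a appears in no bag.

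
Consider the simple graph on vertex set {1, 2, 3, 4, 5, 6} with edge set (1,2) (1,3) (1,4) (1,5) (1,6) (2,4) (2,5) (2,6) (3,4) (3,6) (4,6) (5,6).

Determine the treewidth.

A width-3 tree decomposition is:
Bags: B1 = {1, 3, 4, 6}  B2 = {1, 2, 4, 6}  B3 = {1, 2, 5, 6}
Tree: B1–B2, B2–B3
Each bag holds 4 vertices, so the decomposition has width 3, which upper-bounds the treewidth. On the other hand G contains the 4-clique {1, 2, 4, 6}. A clique must lie in a single bag of any decomposition, so no decomposition can have width below 3. The upper and lower bounds meet at 3, so that is the treewidth.

3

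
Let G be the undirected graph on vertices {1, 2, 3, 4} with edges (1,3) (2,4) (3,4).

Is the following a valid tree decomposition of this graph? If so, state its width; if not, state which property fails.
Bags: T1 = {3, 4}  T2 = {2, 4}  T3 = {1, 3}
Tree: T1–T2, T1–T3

Every vertex of G appears in some bag (union = {1, 2, 3, 4}); every edge is covered by a bag; and for each vertex v the set of bags containing v is connected in the bag tree. The decomposition is therefore valid. The largest bag has 2 vertices, so the width is 1.

Yes; width 1.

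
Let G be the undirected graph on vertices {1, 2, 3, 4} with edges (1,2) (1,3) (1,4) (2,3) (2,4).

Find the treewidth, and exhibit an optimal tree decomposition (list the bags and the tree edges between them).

Treewidth 2.
One optimal decomposition is:
Bags: B1 = {1, 2, 3}  B2 = {1, 2, 4}
Tree: B1–B2

Every bag has size at most 3, so the width is 3 − 1 = 2 and tw(G) ≤ 2. On the other hand G contains the 3-clique {1, 2, 3}. A clique must lie in a single bag of any decomposition, so no decomposition can have width below 2. Hence tw(G) = 2 exactly.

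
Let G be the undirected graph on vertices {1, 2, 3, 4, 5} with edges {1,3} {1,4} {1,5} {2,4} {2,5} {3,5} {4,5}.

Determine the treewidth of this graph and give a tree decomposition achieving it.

Each bag holds 3 vertices, so the decomposition has width 2, which upper-bounds the treewidth. Conversely, {1, 3, 5} is a clique of size 3, and the vertices of any clique must share a bag in every tree decomposition; so some bag has ≥ 3 vertices and tw(G) ≥ 2. Hence tw(G) = 2 exactly.

Treewidth 2.
Bags: B1 = {1, 4, 5}  B2 = {1, 3, 5}  B3 = {2, 4, 5}
Tree: B1–B2, B1–B3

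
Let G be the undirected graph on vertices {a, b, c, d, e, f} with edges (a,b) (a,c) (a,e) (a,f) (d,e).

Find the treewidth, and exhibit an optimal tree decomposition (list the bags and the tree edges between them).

Treewidth 1.
One optimal decomposition is:
Bags: B1 = {a, c}  B2 = {a, e}  B3 = {a, b}  B4 = {d, e}  B5 = {a, f}
Tree: B1–B2, B1–B3, B2–B4, B1–B5

Each bag holds 2 vertices, so the decomposition has width 1, which upper-bounds the treewidth. Since G has at least one edge (e.g. a–c), it is not an edgeless graph, so tw(G) ≥ 1. Combining the bounds, tw(G) = 1.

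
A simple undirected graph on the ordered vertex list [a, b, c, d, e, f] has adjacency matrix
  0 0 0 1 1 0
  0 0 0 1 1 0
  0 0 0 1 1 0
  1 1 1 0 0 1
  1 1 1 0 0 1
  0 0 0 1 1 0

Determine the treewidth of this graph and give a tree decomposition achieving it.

Every bag has size at most 3, so the width is 3 − 1 = 2 and tw(G) ≤ 2. The edges d–a–e–f–d form a cycle, so G is not a tree and its treewidth is at least 2. The upper and lower bounds meet at 2, so that is the treewidth.

Treewidth 2.
One optimal decomposition is:
Bags: B1 = {a, d, e}  B2 = {d, e, f}  B3 = {c, d, e}  B4 = {b, d, e}
Tree: B1–B2, B2–B3, B3–B4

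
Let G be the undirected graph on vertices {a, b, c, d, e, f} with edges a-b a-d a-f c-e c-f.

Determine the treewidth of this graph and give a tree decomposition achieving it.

Treewidth 1.
One such decomposition:
Bags: B1 = {a, f}  B2 = {c, f}  B3 = {a, b}  B4 = {c, e}  B5 = {a, d}
Tree: B1–B2, B1–B3, B2–B4, B1–B5

Every bag has size at most 2, so the width is 2 − 1 = 1 and tw(G) ≤ 1. Any graph with an edge has treewidth ≥ 1, and G has the edge f–a. Combining the bounds, tw(G) = 1.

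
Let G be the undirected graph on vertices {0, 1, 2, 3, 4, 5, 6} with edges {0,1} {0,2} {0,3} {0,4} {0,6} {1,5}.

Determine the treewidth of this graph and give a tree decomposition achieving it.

The largest bag has 2 vertices, giving width 1; this decomposition certifies tw(G) ≤ 1. Since G has at least one edge (e.g. 3–0), it is not an edgeless graph, so tw(G) ≥ 1. Hence tw(G) = 1 exactly.

Treewidth 1.
Bags: B1 = {0, 3}  B2 = {0, 2}  B3 = {0, 6}  B4 = {0, 1}  B5 = {1, 5}  B6 = {0, 4}
Tree: B1–B2, B1–B3, B2–B4, B4–B5, B4–B6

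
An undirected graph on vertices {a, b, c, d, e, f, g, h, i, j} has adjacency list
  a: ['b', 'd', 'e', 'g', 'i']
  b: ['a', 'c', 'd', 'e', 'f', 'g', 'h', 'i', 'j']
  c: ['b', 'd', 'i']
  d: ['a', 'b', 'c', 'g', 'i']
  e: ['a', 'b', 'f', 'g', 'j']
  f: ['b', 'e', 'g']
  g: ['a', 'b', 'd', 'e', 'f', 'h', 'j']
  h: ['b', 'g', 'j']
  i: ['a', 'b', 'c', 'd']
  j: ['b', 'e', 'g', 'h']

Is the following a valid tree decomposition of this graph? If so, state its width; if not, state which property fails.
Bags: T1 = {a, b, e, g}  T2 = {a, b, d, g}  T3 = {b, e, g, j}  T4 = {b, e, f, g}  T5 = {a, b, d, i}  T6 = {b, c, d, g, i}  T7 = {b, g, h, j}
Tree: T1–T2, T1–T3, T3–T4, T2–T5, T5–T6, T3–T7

A tree decomposition must satisfy three properties: every vertex lies in some bag; for every edge, both endpoints lie together in some bag; and for every vertex, the bags containing it form a connected subtree. Here bags containing vertex g are not connected in the tree, so the decomposition is invalid.

No — bags containing vertex g are not connected in the tree.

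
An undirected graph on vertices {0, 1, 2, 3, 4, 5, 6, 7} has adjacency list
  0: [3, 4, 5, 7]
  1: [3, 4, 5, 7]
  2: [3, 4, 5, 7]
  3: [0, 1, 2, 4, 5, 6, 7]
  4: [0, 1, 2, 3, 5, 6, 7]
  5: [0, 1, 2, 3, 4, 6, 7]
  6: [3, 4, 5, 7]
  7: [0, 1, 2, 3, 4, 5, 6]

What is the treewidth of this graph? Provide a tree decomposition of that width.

Treewidth 4.
One such decomposition:
Bags: B1 = {1, 3, 4, 5, 7}  B2 = {0, 3, 4, 5, 7}  B3 = {3, 4, 5, 6, 7}  B4 = {2, 3, 4, 5, 7}
Tree: B1–B2, B1–B3, B3–B4

The largest bag has 5 vertices, giving width 4; this decomposition certifies tw(G) ≤ 4. For the lower bound, the 5 vertices {0, 3, 4, 5, 7} are pairwise adjacent, and any tree decomposition puts a clique entirely inside one bag — forcing width ≥ 4. Hence tw(G) = 4 exactly.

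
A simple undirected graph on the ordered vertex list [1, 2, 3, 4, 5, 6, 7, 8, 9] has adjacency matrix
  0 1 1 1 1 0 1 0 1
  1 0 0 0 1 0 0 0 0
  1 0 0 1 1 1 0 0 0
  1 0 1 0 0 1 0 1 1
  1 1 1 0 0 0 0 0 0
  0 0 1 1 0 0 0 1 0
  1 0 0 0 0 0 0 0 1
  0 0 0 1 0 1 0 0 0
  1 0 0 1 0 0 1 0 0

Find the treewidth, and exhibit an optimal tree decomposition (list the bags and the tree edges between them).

Treewidth 2.
One optimal decomposition is:
Bags: B1 = {3, 4, 6}  B2 = {4, 6, 8}  B3 = {1, 3, 4}  B4 = {1, 3, 5}  B5 = {1, 4, 9}  B6 = {1, 7, 9}  B7 = {1, 2, 5}
Tree: B1–B2, B1–B3, B3–B4, B3–B5, B5–B6, B4–B7

Every bag has size at most 3, so the width is 3 − 1 = 2 and tw(G) ≤ 2. For the lower bound, the 3 vertices {4, 6, 8} are pairwise adjacent, and any tree decomposition puts a clique entirely inside one bag — forcing width ≥ 2. The upper and lower bounds meet at 2, so that is the treewidth.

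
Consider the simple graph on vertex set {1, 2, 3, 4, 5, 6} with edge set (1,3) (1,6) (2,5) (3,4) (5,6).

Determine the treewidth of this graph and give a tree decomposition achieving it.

The largest bag has 2 vertices, giving width 1; this decomposition certifies tw(G) ≤ 1. Since G has at least one edge (e.g. 2–5), it is not an edgeless graph, so tw(G) ≥ 1. Therefore the treewidth is 1.

Treewidth 1.
One such decomposition:
Bags: B1 = {2, 5}  B2 = {5, 6}  B3 = {1, 6}  B4 = {1, 3}  B5 = {3, 4}
Tree: B1–B2, B2–B3, B3–B4, B4–B5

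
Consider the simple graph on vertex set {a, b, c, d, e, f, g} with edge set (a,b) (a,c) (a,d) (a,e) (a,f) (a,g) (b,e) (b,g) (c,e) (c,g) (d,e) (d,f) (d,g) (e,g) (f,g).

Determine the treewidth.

A width-3 tree decomposition is:
Bags: B1 = {a, d, e, g}  B2 = {a, c, e, g}  B3 = {a, b, e, g}  B4 = {a, d, f, g}
Tree: B1–B2, B2–B3, B1–B4
Each bag holds 4 vertices, so the decomposition has width 3, which upper-bounds the treewidth. For the lower bound, the 4 vertices {a, d, e, g} are pairwise adjacent, and any tree decomposition puts a clique entirely inside one bag — forcing width ≥ 3. The upper and lower bounds meet at 3, so that is the treewidth.

3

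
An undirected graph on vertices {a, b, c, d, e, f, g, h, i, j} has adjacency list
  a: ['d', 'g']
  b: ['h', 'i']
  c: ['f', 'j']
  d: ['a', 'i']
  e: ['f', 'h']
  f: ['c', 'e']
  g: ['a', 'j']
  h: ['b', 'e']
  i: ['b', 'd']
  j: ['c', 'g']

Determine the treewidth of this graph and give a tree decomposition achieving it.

Each bag holds 3 vertices, so the decomposition has width 2, which upper-bounds the treewidth. For the lower bound, G contains the cycle c–j–g–a–d–i–b–h–e–f–c, so G is not a forest; only forests have treewidth ≤ 1, hence tw(G) ≥ 2. Hence tw(G) = 2 exactly.

Treewidth 2.
One optimal decomposition is:
Bags: B1 = {c, g, j}  B2 = {a, c, g}  B3 = {a, c, d}  B4 = {c, d, i}  B5 = {b, c, i}  B6 = {b, c, h}  B7 = {c, e, h}  B8 = {c, e, f}
Tree: B1–B2, B2–B3, B3–B4, B4–B5, B5–B6, B6–B7, B7–B8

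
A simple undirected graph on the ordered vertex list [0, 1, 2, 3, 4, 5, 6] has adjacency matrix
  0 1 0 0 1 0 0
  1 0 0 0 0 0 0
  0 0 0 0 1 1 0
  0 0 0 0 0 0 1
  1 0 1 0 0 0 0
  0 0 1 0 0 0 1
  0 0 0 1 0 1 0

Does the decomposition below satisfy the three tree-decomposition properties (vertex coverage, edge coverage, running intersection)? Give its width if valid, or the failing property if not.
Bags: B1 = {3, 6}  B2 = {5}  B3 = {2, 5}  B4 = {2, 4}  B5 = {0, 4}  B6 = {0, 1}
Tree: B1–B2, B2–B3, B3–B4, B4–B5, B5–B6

No — edge (6,5) lies in no bag.

A tree decomposition must satisfy three properties: every vertex lies in some bag; for every edge, both endpoints lie together in some bag; and for every vertex, the bags containing it form a connected subtree. Here edge (6,5) lies in no bag, so the decomposition is invalid.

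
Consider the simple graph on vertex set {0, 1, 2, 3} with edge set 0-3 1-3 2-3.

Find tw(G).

A width-1 tree decomposition is:
Bags: B1 = {1, 3}  B2 = {0, 3}  B3 = {2, 3}
Tree: B1–B2, B2–B3
The largest bag has 2 vertices, giving width 1; this decomposition certifies tw(G) ≤ 1. Any graph with an edge has treewidth ≥ 1, and G has the edge 1–3. Hence tw(G) = 1 exactly.

1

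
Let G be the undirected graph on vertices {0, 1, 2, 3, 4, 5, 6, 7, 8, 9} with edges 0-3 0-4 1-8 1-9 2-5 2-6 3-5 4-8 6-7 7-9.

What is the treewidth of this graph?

A width-2 tree decomposition is:
Bags: B1 = {0, 3, 5}  B2 = {0, 4, 5}  B3 = {4, 5, 8}  B4 = {1, 5, 8}  B5 = {1, 5, 9}  B6 = {5, 7, 9}  B7 = {5, 6, 7}  B8 = {2, 5, 6}
Tree: B1–B2, B2–B3, B3–B4, B4–B5, B5–B6, B6–B7, B7–B8
The largest bag has 3 vertices, giving width 2; this decomposition certifies tw(G) ≤ 2. Since 5–3–0–4–8–1–9–7–6–2–5 is a cycle in G, G is not acyclic. Forests are exactly the graphs of treewidth ≤ 1, so tw(G) ≥ 2. Therefore the treewidth is 2.

2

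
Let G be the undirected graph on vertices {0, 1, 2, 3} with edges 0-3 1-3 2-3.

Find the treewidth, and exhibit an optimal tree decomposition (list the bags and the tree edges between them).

Each bag holds 2 vertices, so the decomposition has width 1, which upper-bounds the treewidth. Since G has at least one edge (e.g. 3–1), it is not an edgeless graph, so tw(G) ≥ 1. Therefore the treewidth is 1.

Treewidth 1.
Bags: B1 = {1, 3}  B2 = {0, 3}  B3 = {2, 3}
Tree: B1–B2, B1–B3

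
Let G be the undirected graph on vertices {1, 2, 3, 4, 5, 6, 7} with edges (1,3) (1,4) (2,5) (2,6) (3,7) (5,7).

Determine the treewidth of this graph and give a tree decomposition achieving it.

The largest bag has 2 vertices, giving width 1; this decomposition certifies tw(G) ≤ 1. Since G has at least one edge (e.g. 4–1), it is not an edgeless graph, so tw(G) ≥ 1. Hence tw(G) = 1 exactly.

Treewidth 1.
Bags: B1 = {1, 4}  B2 = {1, 3}  B3 = {3, 7}  B4 = {5, 7}  B5 = {2, 5}  B6 = {2, 6}
Tree: B1–B2, B2–B3, B3–B4, B4–B5, B5–B6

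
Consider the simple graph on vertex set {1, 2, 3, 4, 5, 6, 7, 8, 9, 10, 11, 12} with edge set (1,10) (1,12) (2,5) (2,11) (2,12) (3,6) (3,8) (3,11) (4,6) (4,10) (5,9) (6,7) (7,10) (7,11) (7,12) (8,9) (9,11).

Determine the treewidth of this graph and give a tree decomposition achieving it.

The largest bag has 4 vertices, giving width 3; this decomposition certifies tw(G) ≤ 3. For the lower bound: the 4 vertex sets {1,4,10}, {6}, {7}, {2,3,11,12} are disjoint, each induces a connected subgraph, and every pair is joined by at least one edge of G. Contracting each set to a single vertex therefore yields K_{4} as a minor, and since treewidth is minor-monotone, tw(G) ≥ tw(K_{4}) = 3. The upper and lower bounds meet at 3, so that is the treewidth.

Treewidth 3.
Bags: B1 = {1, 4, 6, 10}  B2 = {1, 6, 7, 10}  B3 = {1, 6, 7, 12}  B4 = {3, 6, 7, 12}  B5 = {3, 7, 11, 12}  B6 = {2, 3, 11, 12}  B7 = {2, 3, 8, 11}  B8 = {2, 8, 9, 11}  B9 = {2, 5, 8, 9}
Tree: B1–B2, B2–B3, B3–B4, B4–B5, B5–B6, B6–B7, B7–B8, B8–B9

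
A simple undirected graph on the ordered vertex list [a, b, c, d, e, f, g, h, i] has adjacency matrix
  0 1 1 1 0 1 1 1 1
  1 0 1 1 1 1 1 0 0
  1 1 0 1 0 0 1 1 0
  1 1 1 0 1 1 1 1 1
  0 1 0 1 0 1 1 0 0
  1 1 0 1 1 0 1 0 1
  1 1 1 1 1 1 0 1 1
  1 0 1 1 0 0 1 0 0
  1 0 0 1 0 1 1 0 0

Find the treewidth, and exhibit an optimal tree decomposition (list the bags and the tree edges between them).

Every bag has size at most 5, so the width is 5 − 1 = 4 and tw(G) ≤ 4. Conversely, {b, d, e, f, g} is a clique of size 5, and the vertices of any clique must share a bag in every tree decomposition; so some bag has ≥ 5 vertices and tw(G) ≥ 4. Therefore the treewidth is 4.

Treewidth 4.
One such decomposition:
Bags: B1 = {b, d, e, f, g}  B2 = {a, b, d, f, g}  B3 = {a, d, f, g, i}  B4 = {a, b, c, d, g}  B5 = {a, c, d, g, h}
Tree: B1–B2, B2–B3, B2–B4, B4–B5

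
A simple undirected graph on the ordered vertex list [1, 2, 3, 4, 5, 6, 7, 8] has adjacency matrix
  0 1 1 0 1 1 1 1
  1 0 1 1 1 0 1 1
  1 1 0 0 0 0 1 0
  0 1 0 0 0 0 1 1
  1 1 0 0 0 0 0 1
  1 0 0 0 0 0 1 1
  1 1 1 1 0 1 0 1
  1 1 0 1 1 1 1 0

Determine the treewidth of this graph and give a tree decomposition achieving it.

Treewidth 3.
One optimal decomposition is:
Bags: B1 = {1, 2, 3, 7}  B2 = {1, 2, 7, 8}  B3 = {1, 2, 5, 8}  B4 = {1, 6, 7, 8}  B5 = {2, 4, 7, 8}
Tree: B1–B2, B2–B3, B2–B4, B2–B5

Every bag has size at most 4, so the width is 4 − 1 = 3 and tw(G) ≤ 3. On the other hand G contains the 4-clique {1, 2, 5, 8}. A clique must lie in a single bag of any decomposition, so no decomposition can have width below 3. The upper and lower bounds meet at 3, so that is the treewidth.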